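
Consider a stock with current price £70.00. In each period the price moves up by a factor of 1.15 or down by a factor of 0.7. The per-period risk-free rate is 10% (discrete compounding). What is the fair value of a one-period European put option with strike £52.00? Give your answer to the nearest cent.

Risk-neutral probability p = (1 + 0.1 − 0.7)/(1.15 − 0.7) = 0.4000/0.4500 = 0.8889
Terminal stock prices: S_u = 80.5, S_d = 49
Terminal payoffs (K − S): max(-28.5, 0) = 0, max(3, 0) = 3
Node 0 (S = 70): V_0 = 1/1.1·[0.8889·0.0000 + 0.1111·3.0000] = 0.3030

£0.30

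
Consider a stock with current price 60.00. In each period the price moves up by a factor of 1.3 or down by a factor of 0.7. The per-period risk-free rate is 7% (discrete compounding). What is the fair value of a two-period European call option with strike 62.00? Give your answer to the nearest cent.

Risk-neutral probability p = (1 + 0.07 − 0.7)/(1.3 − 0.7) = 0.3700/0.6000 = 0.6167
Terminal stock prices: S_uu = 101.4, S_ud = 54.6, S_dd = 29.4
Terminal payoffs (S − K): max(39.4, 0) = 39.4, max(-7.4, 0) = 0, max(-32.6, 0) = 0
Node u (S = 78): V_u = 1/1.07·[0.6167·39.4000 + 0.3833·0.0000] = 22.7072
Node d (S = 42): V_d = 1/1.07·[0.6167·0.0000 + 0.3833·0.0000] = 0.0000
Node 0 (S = 60): V_0 = 1/1.07·[0.6167·22.7072 + 0.3833·0.0000] = 13.0867

13.09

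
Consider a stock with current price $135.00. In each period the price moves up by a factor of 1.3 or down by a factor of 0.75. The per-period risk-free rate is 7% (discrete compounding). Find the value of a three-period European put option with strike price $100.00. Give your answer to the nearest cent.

Risk-neutral probability p = (1 + 0.07 − 0.75)/(1.3 − 0.75) = 0.3200/0.5500 = 0.5818
Terminal stock prices: S_uuu = 296.6, S_uud = 171.1, S_udd = 98.72, S_ddd = 56.95
Terminal payoffs (K − S): max(-196.6, 0) = 0, max(-71.11, 0) = 0, max(1.281, 0) = 1.281, max(43.05, 0) = 43.05
Node uu (S = 228.2): V_uu = 1/1.07·[0.5818·0.0000 + 0.4182·0.0000] = 0.0000
Node ud (S = 131.6): V_ud = 1/1.07·[0.5818·0.0000 + 0.4182·1.2812] = 0.5007
Node dd (S = 75.94): V_dd = 1/1.07·[0.5818·1.2812 + 0.4182·43.0469] = 17.5204
Node u (S = 175.5): V_u = 1/1.07·[0.5818·0.0000 + 0.4182·0.5007] = 0.1957
Node d (S = 101.2): V_d = 1/1.07·[0.5818·0.5007 + 0.4182·17.5204] = 7.1197
Node 0 (S = 135): V_0 = 1/1.07·[0.5818·0.1957 + 0.4182·7.1197] = 2.8890

$2.89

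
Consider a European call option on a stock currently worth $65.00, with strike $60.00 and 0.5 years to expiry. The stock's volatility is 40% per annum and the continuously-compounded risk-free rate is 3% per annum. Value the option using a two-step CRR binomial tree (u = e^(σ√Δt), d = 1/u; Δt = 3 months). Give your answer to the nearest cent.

$10.46

CRR parameters: u = e^(σ√Δt) = e^(0.4·√0.25) = 1.2214, d = 1/u = 0.8187
Per-period rate: rΔt = 0.03·0.25 = 0.0075, so R = e^0.0075 = 1.0075
Risk-neutral probability p = (e^0.0075 − 0.8187)/(1.2214 − 0.8187) = 0.1888/0.4027 = 0.4689
Terminal stock prices: S_uu = 96.97, S_ud = 65, S_dd = 43.57
Terminal payoffs (S − K): max(36.97, 0) = 36.97, max(5, 0) = 5, max(-16.43, 0) = 0
Node u (S = 79.39): V_u = e^(−0.0075)·[0.4689·36.9686 + 0.5311·5.0000] = 19.8395
Node d (S = 53.22): V_d = e^(−0.0075)·[0.4689·5.0000 + 0.5311·0.0000] = 2.3268
Node 0 (S = 65): V_0 = e^(−0.0075)·[0.4689·19.8395 + 0.5311·2.3268] = 10.4591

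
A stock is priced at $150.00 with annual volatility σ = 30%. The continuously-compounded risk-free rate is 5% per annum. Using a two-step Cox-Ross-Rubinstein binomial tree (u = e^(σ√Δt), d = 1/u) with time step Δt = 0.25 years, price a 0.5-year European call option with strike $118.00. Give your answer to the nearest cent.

CRR parameters: u = e^(σ√Δt) = e^(0.3·√0.25) = 1.1618, d = 1/u = 0.8607
Per-period rate: rΔt = 0.05·0.25 = 0.0125, so R = e^0.0125 = 1.0126
Risk-neutral probability p = (e^0.0125 − 0.8607)/(1.1618 − 0.8607) = 0.1519/0.3011 = 0.5043
Terminal stock prices: S_uu = 202.5, S_ud = 150, S_dd = 111.1
Terminal payoffs (S − K): max(84.48, 0) = 84.48, max(32, 0) = 32, max(-6.877, 0) = 0
Node u (S = 174.3): V_u = e^(−0.0125)·[0.5043·84.4788 + 0.4957·32.0000] = 57.7410
Node d (S = 129.1): V_d = e^(−0.0125)·[0.5043·32.0000 + 0.4957·0.0000] = 15.9384
Node 0 (S = 150): V_0 = e^(−0.0125)·[0.5043·57.7410 + 0.4957·15.9384] = 36.5613

$36.56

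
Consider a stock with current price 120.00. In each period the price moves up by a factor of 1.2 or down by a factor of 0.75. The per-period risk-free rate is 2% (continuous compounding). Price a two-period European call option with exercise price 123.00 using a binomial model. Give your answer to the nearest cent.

Risk-neutral probability p = (e^0.02 − 0.75)/(1.2 − 0.75) = 0.2702/0.4500 = 0.6004
Terminal stock prices: S_uu = 172.8, S_ud = 108, S_dd = 67.5
Terminal payoffs (S − K): max(49.8, 0) = 49.8, max(-15, 0) = 0, max(-55.5, 0) = 0
Node u (S = 144): V_u = e^(−0.02)·[0.6004·49.8000 + 0.3996·0.0000] = 29.3102
Node d (S = 90): V_d = e^(−0.02)·[0.6004·0.0000 + 0.3996·0.0000] = 0.0000
Node 0 (S = 120): V_0 = e^(−0.02)·[0.6004·29.3102 + 0.3996·0.0000] = 17.2507

17.25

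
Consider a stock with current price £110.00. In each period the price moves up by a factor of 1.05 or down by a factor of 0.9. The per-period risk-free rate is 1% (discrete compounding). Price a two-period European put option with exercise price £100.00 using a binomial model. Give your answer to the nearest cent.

Risk-neutral probability p = (1 + 0.01 − 0.9)/(1.05 − 0.9) = 0.1100/0.1500 = 0.7333
Terminal stock prices: S_uu = 121.3, S_ud = 104, S_dd = 89.1
Terminal payoffs (K − S): max(-21.28, 0) = 0, max(-3.95, 0) = 0, max(10.9, 0) = 10.9
Node u (S = 115.5): V_u = 1/1.01·[0.7333·0.0000 + 0.2667·0.0000] = 0.0000
Node d (S = 99): V_d = 1/1.01·[0.7333·0.0000 + 0.2667·10.9000] = 2.8779
Node 0 (S = 110): V_0 = 1/1.01·[0.7333·0.0000 + 0.2667·2.8779] = 0.7598

£0.76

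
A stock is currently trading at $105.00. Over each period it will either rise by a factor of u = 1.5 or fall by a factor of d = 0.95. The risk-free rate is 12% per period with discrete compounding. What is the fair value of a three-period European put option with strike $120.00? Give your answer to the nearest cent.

Risk-neutral probability p = (1 + 0.12 − 0.95)/(1.5 − 0.95) = 0.1700/0.5500 = 0.3091
Terminal stock prices: S_uuu = 354.4, S_uud = 224.4, S_udd = 142.1, S_ddd = 90.02
Terminal payoffs (K − S): max(-234.4, 0) = 0, max(-104.4, 0) = 0, max(-22.14, 0) = 0, max(29.98, 0) = 29.98
Node uu (S = 236.2): V_uu = 1/1.12·[0.3091·0.0000 + 0.6909·0.0000] = 0.0000
Node ud (S = 149.6): V_ud = 1/1.12·[0.3091·0.0000 + 0.6909·0.0000] = 0.0000
Node dd (S = 94.76): V_dd = 1/1.12·[0.3091·0.0000 + 0.6909·29.9756] = 18.4915
Node u (S = 157.5): V_u = 1/1.12·[0.3091·0.0000 + 0.6909·0.0000] = 0.0000
Node d (S = 99.75): V_d = 1/1.12·[0.3091·0.0000 + 0.6909·18.4915] = 11.4071
Node 0 (S = 105): V_0 = 1/1.12·[0.3091·0.0000 + 0.6909·11.4071] = 7.0368

$7.04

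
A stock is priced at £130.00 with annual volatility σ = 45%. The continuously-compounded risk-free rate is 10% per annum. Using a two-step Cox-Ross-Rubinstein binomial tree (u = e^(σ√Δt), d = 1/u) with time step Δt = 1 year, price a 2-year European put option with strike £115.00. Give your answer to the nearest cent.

£12.60

CRR parameters: u = e^(σ√Δt) = e^(0.45·√1) = 1.5683, d = 1/u = 0.6376
Per-period rate: rΔt = 0.1·1 = 0.1, so R = e^0.1 = 1.1052
Risk-neutral probability p = (e^0.1 − 0.6376)/(1.5683 − 0.6376) = 0.4675/0.9307 = 0.5024
Terminal stock prices: S_uu = 319.7, S_ud = 130, S_dd = 52.85
Terminal payoffs (K − S): max(-204.7, 0) = 0, max(-15, 0) = 0, max(62.15, 0) = 62.15
Node u (S = 203.9): V_u = e^(−0.1)·[0.5024·0.0000 + 0.4976·0.0000] = 0.0000
Node d (S = 82.89): V_d = e^(−0.1)·[0.5024·0.0000 + 0.4976·62.1459] = 27.9830
Node 0 (S = 130): V_0 = e^(−0.1)·[0.5024·0.0000 + 0.4976·27.9830] = 12.6002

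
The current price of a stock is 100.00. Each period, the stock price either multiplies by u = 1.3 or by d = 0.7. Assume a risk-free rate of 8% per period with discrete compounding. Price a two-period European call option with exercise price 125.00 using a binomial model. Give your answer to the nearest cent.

Risk-neutral probability p = (1 + 0.08 − 0.7)/(1.3 − 0.7) = 0.3800/0.6000 = 0.6333
Terminal stock prices: S_uu = 169, S_ud = 91, S_dd = 49
Terminal payoffs (S − K): max(44, 0) = 44, max(-34, 0) = 0, max(-76, 0) = 0
Node u (S = 130): V_u = 1/1.08·[0.6333·44.0000 + 0.3667·0.0000] = 25.8025
Node d (S = 70): V_d = 1/1.08·[0.6333·0.0000 + 0.3667·0.0000] = 0.0000
Node 0 (S = 100): V_0 = 1/1.08·[0.6333·25.8025 + 0.3667·0.0000] = 15.1311

15.13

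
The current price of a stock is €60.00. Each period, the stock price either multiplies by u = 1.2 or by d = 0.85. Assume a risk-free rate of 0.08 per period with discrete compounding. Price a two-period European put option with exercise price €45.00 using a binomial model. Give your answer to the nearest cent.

€0.17

Risk-neutral probability p = (1 + 0.08 − 0.85)/(1.2 − 0.85) = 0.2300/0.3500 = 0.6571
Terminal stock prices: S_uu = 86.4, S_ud = 61.2, S_dd = 43.35
Terminal payoffs (K − S): max(-41.4, 0) = 0, max(-16.2, 0) = 0, max(1.65, 0) = 1.65
Node u (S = 72): V_u = 1/1.08·[0.6571·0.0000 + 0.3429·0.0000] = 0.0000
Node d (S = 51): V_d = 1/1.08·[0.6571·0.0000 + 0.3429·1.6500] = 0.5238
Node 0 (S = 60): V_0 = 1/1.08·[0.6571·0.0000 + 0.3429·0.5238] = 0.1663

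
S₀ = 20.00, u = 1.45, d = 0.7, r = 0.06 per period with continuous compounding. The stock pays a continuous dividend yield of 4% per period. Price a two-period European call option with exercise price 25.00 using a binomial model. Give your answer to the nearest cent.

2.76

Per-period risk-free factor R = e^0.06 = 1.0618; dividend-adjusted growth = e^(0.06−0.04) = 1.0202.
Risk-neutral probability p = (1.0202 − 0.7)/(1.45 − 0.7) = 0.3202/0.7500 = 0.4269
Terminal stock prices: S_uu = 42.05, S_ud = 20.3, S_dd = 9.8
Terminal payoffs (S − K): max(17.05, 0) = 17.05, max(-4.7, 0) = 0, max(-15.2, 0) = 0
Node u (S = 29): V_u = e^(−0.06)·[0.4269·17.0500 + 0.5731·0.0000] = 6.8553
Node d (S = 14): V_d = e^(−0.06)·[0.4269·0.0000 + 0.5731·0.0000] = 0.0000
Node 0 (S = 20): V_0 = e^(−0.06)·[0.4269·6.8553 + 0.5731·0.0000] = 2.7563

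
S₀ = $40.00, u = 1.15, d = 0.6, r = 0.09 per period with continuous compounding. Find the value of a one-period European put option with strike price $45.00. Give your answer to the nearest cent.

$1.95

Risk-neutral probability p = (e^0.09 − 0.6)/(1.15 − 0.6) = 0.4942/0.5500 = 0.8985
Terminal stock prices: S_u = 46, S_d = 24
Terminal payoffs (K − S): max(-1, 0) = 0, max(21, 0) = 21
Node 0 (S = 40): V_0 = e^(−0.09)·[0.8985·0.0000 + 0.1015·21.0000] = 1.9481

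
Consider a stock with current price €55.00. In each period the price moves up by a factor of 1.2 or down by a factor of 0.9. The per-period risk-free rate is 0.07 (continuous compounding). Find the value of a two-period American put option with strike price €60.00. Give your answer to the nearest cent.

Risk-neutral probability p = (e^0.07 − 0.9)/(1.2 − 0.9) = 0.1725/0.3000 = 0.5750
Terminal stock prices: S_uu = 79.2, S_ud = 59.4, S_dd = 44.55
Terminal payoffs (K − S): max(-19.2, 0) = 0, max(0.6, 0) = 0.6, max(15.45, 0) = 15.45
Node u (S = 66): continuation = e^(−0.07)·[0.5750·0.0000 + 0.4250·0.6000] = 0.2377; exercise value = 0.0000 ≤ continuation, so V_u = 0.2377
Node d (S = 49.5): continuation = e^(−0.07)·[0.5750·0.6000 + 0.4250·15.4500] = 6.4436; exercise value = 10.5000 > continuation, so V_d = 10.5000 (exercise)
Node 0 (S = 55): continuation = e^(−0.07)·[0.5750·0.2377 + 0.4250·10.5000] = 4.2880; exercise value = 5.0000 > continuation, so V_0 = 5.0000 (exercise)

€5.00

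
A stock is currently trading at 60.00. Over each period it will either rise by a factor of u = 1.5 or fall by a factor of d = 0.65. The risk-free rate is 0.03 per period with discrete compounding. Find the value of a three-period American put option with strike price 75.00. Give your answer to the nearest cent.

Risk-neutral probability p = (1 + 0.03 − 0.65)/(1.5 − 0.65) = 0.3800/0.8500 = 0.4471
Terminal stock prices: S_uuu = 202.5, S_uud = 87.75, S_udd = 38.03, S_ddd = 16.48
Terminal payoffs (K − S): max(-127.5, 0) = 0, max(-12.75, 0) = 0, max(36.97, 0) = 36.97, max(58.52, 0) = 58.52
Node uu (S = 135): continuation = 1/1.03·[0.4471·0.0000 + 0.5529·0.0000] = 0.0000; exercise value = 0.0000 ≤ continuation, so V_uu = 0.0000
Node ud (S = 58.5): continuation = 1/1.03·[0.4471·0.0000 + 0.5529·36.9750] = 19.8495; exercise value = 16.5000 ≤ continuation, so V_ud = 19.8495
Node dd (S = 25.35): continuation = 1/1.03·[0.4471·36.9750 + 0.5529·58.5225] = 47.4655; exercise value = 49.6500 > continuation, so V_dd = 49.6500 (exercise)
Node u (S = 90): continuation = 1/1.03·[0.4471·0.0000 + 0.5529·19.8495] = 10.6559; exercise value = 0.0000 ≤ continuation, so V_u = 10.6559
Node d (S = 39): continuation = 1/1.03·[0.4471·19.8495 + 0.5529·49.6500] = 35.2693; exercise value = 36.0000 > continuation, so V_d = 36.0000 (exercise)
Node 0 (S = 60): continuation = 1/1.03·[0.4471·10.6559 + 0.5529·36.0000] = 23.9512; exercise value = 15.0000 ≤ continuation, so V_0 = 23.9512

23.95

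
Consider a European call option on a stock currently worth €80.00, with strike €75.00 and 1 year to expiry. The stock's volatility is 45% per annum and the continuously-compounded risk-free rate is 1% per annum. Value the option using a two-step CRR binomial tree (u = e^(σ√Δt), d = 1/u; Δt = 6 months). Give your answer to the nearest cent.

€16.30

CRR parameters: u = e^(σ√Δt) = e^(0.45·√0.5) = 1.3746, d = 1/u = 0.7275
Per-period rate: rΔt = 0.01·0.5 = 0.005, so R = e^0.005 = 1.0050
Risk-neutral probability p = (e^0.005 − 0.7275)/(1.3746 − 0.7275) = 0.2776/0.6472 = 0.4289
Terminal stock prices: S_uu = 151.2, S_ud = 80, S_dd = 42.34
Terminal payoffs (S − K): max(76.17, 0) = 76.17, max(5, 0) = 5, max(-32.66, 0) = 0
Node u (S = 110): V_u = e^(−0.005)·[0.4289·76.1727 + 0.5711·5.0000] = 35.3459
Node d (S = 58.2): V_d = e^(−0.005)·[0.4289·5.0000 + 0.5711·0.0000] = 2.1336
Node 0 (S = 80): V_0 = e^(−0.005)·[0.4289·35.3459 + 0.5711·2.1336] = 16.2954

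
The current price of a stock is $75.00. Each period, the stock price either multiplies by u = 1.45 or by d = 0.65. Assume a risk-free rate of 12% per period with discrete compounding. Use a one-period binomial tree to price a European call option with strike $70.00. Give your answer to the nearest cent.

$20.33

Risk-neutral probability p = (1 + 0.12 − 0.65)/(1.45 − 0.65) = 0.4700/0.8000 = 0.5875
Terminal stock prices: S_u = 108.8, S_d = 48.75
Terminal payoffs (S − K): max(38.75, 0) = 38.75, max(-21.25, 0) = 0
Node 0 (S = 75): V_0 = 1/1.12·[0.5875·38.7500 + 0.4125·0.0000] = 20.3265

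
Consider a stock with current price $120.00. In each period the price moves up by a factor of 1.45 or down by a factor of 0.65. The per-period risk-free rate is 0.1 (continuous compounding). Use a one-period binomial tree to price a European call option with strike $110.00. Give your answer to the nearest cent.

$32.95

Risk-neutral probability p = (e^0.1 − 0.65)/(1.45 − 0.65) = 0.4552/0.8000 = 0.5690
Terminal stock prices: S_u = 174, S_d = 78
Terminal payoffs (S − K): max(64, 0) = 64, max(-32, 0) = 0
Node 0 (S = 120): V_0 = e^(−0.1)·[0.5690·64.0000 + 0.4310·0.0000] = 32.9485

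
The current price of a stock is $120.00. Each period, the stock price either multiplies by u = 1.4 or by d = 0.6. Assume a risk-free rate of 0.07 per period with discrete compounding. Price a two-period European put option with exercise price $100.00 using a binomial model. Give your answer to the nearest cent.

Risk-neutral probability p = (1 + 0.07 − 0.6)/(1.4 − 0.6) = 0.4700/0.8000 = 0.5875
Terminal stock prices: S_uu = 235.2, S_ud = 100.8, S_dd = 43.2
Terminal payoffs (K − S): max(-135.2, 0) = 0, max(-0.8, 0) = 0, max(56.8, 0) = 56.8
Node u (S = 168): V_u = 1/1.07·[0.5875·0.0000 + 0.4125·0.0000] = 0.0000
Node d (S = 72): V_d = 1/1.07·[0.5875·0.0000 + 0.4125·56.8000] = 21.8972
Node 0 (S = 120): V_0 = 1/1.07·[0.5875·0.0000 + 0.4125·21.8972] = 8.4417

$8.44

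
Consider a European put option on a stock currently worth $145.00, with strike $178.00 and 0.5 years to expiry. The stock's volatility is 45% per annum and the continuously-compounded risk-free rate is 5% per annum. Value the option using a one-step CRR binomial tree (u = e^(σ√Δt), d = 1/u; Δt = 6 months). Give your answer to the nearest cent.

$38.18

CRR parameters: u = e^(σ√Δt) = e^(0.45·√0.5) = 1.3746, d = 1/u = 0.7275
Per-period rate: rΔt = 0.05·0.5 = 0.025, so R = e^0.025 = 1.0253
Risk-neutral probability p = (e^0.025 − 0.7275)/(1.3746 − 0.7275) = 0.2979/0.6472 = 0.4602
Terminal stock prices: S_u = 199.3, S_d = 105.5
Terminal payoffs (K − S): max(-21.32, 0) = 0, max(72.52, 0) = 72.52
Node 0 (S = 145): V_0 = e^(−0.025)·[0.4602·0.0000 + 0.5398·72.5185] = 38.1768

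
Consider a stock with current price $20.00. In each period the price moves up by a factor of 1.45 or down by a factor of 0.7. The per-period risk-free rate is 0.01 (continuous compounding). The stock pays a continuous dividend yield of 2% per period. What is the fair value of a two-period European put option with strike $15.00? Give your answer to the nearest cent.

Per-period risk-free factor R = e^0.01 = 1.0101; dividend-adjusted growth = e^(0.01−0.02) = 0.9900.
Risk-neutral probability p = (0.9900 − 0.7)/(1.45 − 0.7) = 0.2900/0.7500 = 0.3867
Terminal stock prices: S_uu = 42.05, S_ud = 20.3, S_dd = 9.8
Terminal payoffs (K − S): max(-27.05, 0) = 0, max(-5.3, 0) = 0, max(5.2, 0) = 5.2
Node u (S = 29): V_u = e^(−0.01)·[0.3867·0.0000 + 0.6133·0.0000] = 0.0000
Node d (S = 14): V_d = e^(−0.01)·[0.3867·0.0000 + 0.6133·5.2000] = 3.1573
Node 0 (S = 20): V_0 = e^(−0.01)·[0.3867·0.0000 + 0.6133·3.1573] = 1.9170

$1.92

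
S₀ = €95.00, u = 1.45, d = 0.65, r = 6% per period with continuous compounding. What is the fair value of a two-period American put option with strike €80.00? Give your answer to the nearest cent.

€8.34

Risk-neutral probability p = (e^0.06 − 0.65)/(1.45 − 0.65) = 0.4118/0.8000 = 0.5148
Terminal stock prices: S_uu = 199.7, S_ud = 89.54, S_dd = 40.14
Terminal payoffs (K − S): max(-119.7, 0) = 0, max(-9.538, 0) = 0, max(39.86, 0) = 39.86
Node u (S = 137.8): continuation = e^(−0.06)·[0.5148·0.0000 + 0.4852·0.0000] = 0.0000; exercise value = 0.0000 ≤ continuation, so V_u = 0.0000
Node d (S = 61.75): continuation = e^(−0.06)·[0.5148·0.0000 + 0.4852·39.8625] = 18.2151; exercise value = 18.2500 > continuation, so V_d = 18.2500 (exercise)
Node 0 (S = 95): continuation = e^(−0.06)·[0.5148·0.0000 + 0.4852·18.2500] = 8.3393; exercise value = 0.0000 ≤ continuation, so V_0 = 8.3393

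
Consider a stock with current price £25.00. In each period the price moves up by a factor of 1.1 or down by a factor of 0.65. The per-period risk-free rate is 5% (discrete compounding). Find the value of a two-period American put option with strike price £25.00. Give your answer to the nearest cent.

Risk-neutral probability p = (1 + 0.05 − 0.65)/(1.1 − 0.65) = 0.4000/0.4500 = 0.8889
Terminal stock prices: S_uu = 30.25, S_ud = 17.88, S_dd = 10.56
Terminal payoffs (K − S): max(-5.25, 0) = 0, max(7.125, 0) = 7.125, max(14.44, 0) = 14.44
Node u (S = 27.5): continuation = 1/1.05·[0.8889·0.0000 + 0.1111·7.1250] = 0.7540; exercise value = 0.0000 ≤ continuation, so V_u = 0.7540
Node d (S = 16.25): continuation = 1/1.05·[0.8889·7.1250 + 0.1111·14.4375] = 7.5595; exercise value = 8.7500 > continuation, so V_d = 8.7500 (exercise)
Node 0 (S = 25): continuation = 1/1.05·[0.8889·0.7540 + 0.1111·8.7500] = 1.5642; exercise value = 0.0000 ≤ continuation, so V_0 = 1.5642

£1.56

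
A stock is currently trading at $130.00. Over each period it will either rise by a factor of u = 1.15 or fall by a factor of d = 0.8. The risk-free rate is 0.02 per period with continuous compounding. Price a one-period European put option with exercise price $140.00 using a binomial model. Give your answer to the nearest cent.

Risk-neutral probability p = (e^0.02 − 0.8)/(1.15 − 0.8) = 0.2202/0.3500 = 0.6291
Terminal stock prices: S_u = 149.5, S_d = 104
Terminal payoffs (K − S): max(-9.5, 0) = 0, max(36, 0) = 36
Node 0 (S = 130): V_0 = e^(−0.02)·[0.6291·0.0000 + 0.3709·36.0000] = 13.0864

$13.09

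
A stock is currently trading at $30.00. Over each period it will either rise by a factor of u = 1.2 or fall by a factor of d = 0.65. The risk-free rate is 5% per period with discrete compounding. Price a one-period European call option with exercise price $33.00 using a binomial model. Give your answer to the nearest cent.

Risk-neutral probability p = (1 + 0.05 − 0.65)/(1.2 − 0.65) = 0.4000/0.5500 = 0.7273
Terminal stock prices: S_u = 36, S_d = 19.5
Terminal payoffs (S − K): max(3, 0) = 3, max(-13.5, 0) = 0
Node 0 (S = 30): V_0 = 1/1.05·[0.7273·3.0000 + 0.2727·0.0000] = 2.0779

$2.08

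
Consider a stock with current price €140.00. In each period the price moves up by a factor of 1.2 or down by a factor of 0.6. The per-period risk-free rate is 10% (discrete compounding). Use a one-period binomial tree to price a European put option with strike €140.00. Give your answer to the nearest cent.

€8.48

Risk-neutral probability p = (1 + 0.1 − 0.6)/(1.2 − 0.6) = 0.5000/0.6000 = 0.8333
Terminal stock prices: S_u = 168, S_d = 84
Terminal payoffs (K − S): max(-28, 0) = 0, max(56, 0) = 56
Node 0 (S = 140): V_0 = 1/1.1·[0.8333·0.0000 + 0.1667·56.0000] = 8.4848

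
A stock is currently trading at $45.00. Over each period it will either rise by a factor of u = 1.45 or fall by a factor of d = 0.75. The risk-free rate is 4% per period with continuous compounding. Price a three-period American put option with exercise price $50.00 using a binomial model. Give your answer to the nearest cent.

$11.14

Risk-neutral probability p = (e^0.04 − 0.75)/(1.45 − 0.75) = 0.2908/0.7000 = 0.4154
Terminal stock prices: S_uuu = 137.2, S_uud = 70.96, S_udd = 36.7, S_ddd = 18.98
Terminal payoffs (K − S): max(-87.19, 0) = 0, max(-20.96, 0) = 0, max(13.3, 0) = 13.3, max(31.02, 0) = 31.02
Node uu (S = 94.61): continuation = e^(−0.04)·[0.4154·0.0000 + 0.5846·0.0000] = 0.0000; exercise value = 0.0000 ≤ continuation, so V_uu = 0.0000
Node ud (S = 48.94): continuation = e^(−0.04)·[0.4154·0.0000 + 0.5846·13.2969] = 7.4680; exercise value = 1.0625 ≤ continuation, so V_ud = 7.4680
Node dd (S = 25.31): continuation = e^(−0.04)·[0.4154·13.2969 + 0.5846·31.0156] = 22.7270; exercise value = 24.6875 > continuation, so V_dd = 24.6875 (exercise)
Node u (S = 65.25): continuation = e^(−0.04)·[0.4154·0.0000 + 0.5846·7.4680] = 4.1943; exercise value = 0.0000 ≤ continuation, so V_u = 4.1943
Node d (S = 33.75): continuation = e^(−0.04)·[0.4154·7.4680 + 0.5846·24.6875] = 16.8463; exercise value = 16.2500 ≤ continuation, so V_d = 16.8463
Node 0 (S = 45): continuation = e^(−0.04)·[0.4154·4.1943 + 0.5846·16.8463] = 11.1356; exercise value = 5.0000 ≤ continuation, so V_0 = 11.1356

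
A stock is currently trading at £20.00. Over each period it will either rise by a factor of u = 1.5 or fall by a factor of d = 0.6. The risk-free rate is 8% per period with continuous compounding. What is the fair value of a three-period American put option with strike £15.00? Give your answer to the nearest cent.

£2.19

Risk-neutral probability p = (e^0.08 − 0.6)/(1.5 − 0.6) = 0.4833/0.9000 = 0.5370
Terminal stock prices: S_uuu = 67.5, S_uud = 27, S_udd = 10.8, S_ddd = 4.32
Terminal payoffs (K − S): max(-52.5, 0) = 0, max(-12, 0) = 0, max(4.2, 0) = 4.2, max(10.68, 0) = 10.68
Node uu (S = 45): continuation = e^(−0.08)·[0.5370·0.0000 + 0.4630·0.0000] = 0.0000; exercise value = 0.0000 ≤ continuation, so V_uu = 0.0000
Node ud (S = 18): continuation = e^(−0.08)·[0.5370·0.0000 + 0.4630·4.2000] = 1.7951; exercise value = 0.0000 ≤ continuation, so V_ud = 1.7951
Node dd (S = 7.2): continuation = e^(−0.08)·[0.5370·4.2000 + 0.4630·10.6800] = 6.6467; exercise value = 7.8000 > continuation, so V_dd = 7.8000 (exercise)
Node u (S = 30): continuation = e^(−0.08)·[0.5370·0.0000 + 0.4630·1.7951] = 0.7673; exercise value = 0.0000 ≤ continuation, so V_u = 0.7673
Node d (S = 12): continuation = e^(−0.08)·[0.5370·1.7951 + 0.4630·7.8000] = 4.2237; exercise value = 3.0000 ≤ continuation, so V_d = 4.2237
Node 0 (S = 20): continuation = e^(−0.08)·[0.5370·0.7673 + 0.4630·4.2237] = 2.1856; exercise value = 0.0000 ≤ continuation, so V_0 = 2.1856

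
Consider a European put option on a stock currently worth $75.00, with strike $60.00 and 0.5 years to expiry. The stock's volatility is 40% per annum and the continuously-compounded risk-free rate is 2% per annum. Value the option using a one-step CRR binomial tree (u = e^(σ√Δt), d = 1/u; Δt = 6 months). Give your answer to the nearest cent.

$1.90

CRR parameters: u = e^(σ√Δt) = e^(0.4·√0.5) = 1.3269, d = 1/u = 0.7536
Per-period rate: rΔt = 0.02·0.5 = 0.01, so R = e^0.01 = 1.0101
Risk-neutral probability p = (e^0.01 − 0.7536)/(1.3269 − 0.7536) = 0.2564/0.5733 = 0.4473
Terminal stock prices: S_u = 99.52, S_d = 56.52
Terminal payoffs (K − S): max(-39.52, 0) = 0, max(3.477, 0) = 3.477
Node 0 (S = 75): V_0 = e^(−0.01)·[0.4473·0.0000 + 0.5527·3.4771] = 1.9027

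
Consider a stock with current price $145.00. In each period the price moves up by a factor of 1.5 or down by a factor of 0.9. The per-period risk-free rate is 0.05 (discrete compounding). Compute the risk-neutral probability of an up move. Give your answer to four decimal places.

p = 0.2500

Risk-neutral probability p = (1 + 0.05 − 0.9)/(1.5 − 0.9) = 0.1500/0.6000 = 0.2500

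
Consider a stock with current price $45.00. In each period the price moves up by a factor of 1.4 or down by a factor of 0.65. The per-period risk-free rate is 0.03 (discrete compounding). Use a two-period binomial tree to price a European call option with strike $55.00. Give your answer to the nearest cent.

$8.03

Risk-neutral probability p = (1 + 0.03 − 0.65)/(1.4 − 0.65) = 0.3800/0.7500 = 0.5067
Terminal stock prices: S_uu = 88.2, S_ud = 40.95, S_dd = 19.01
Terminal payoffs (S − K): max(33.2, 0) = 33.2, max(-14.05, 0) = 0, max(-35.99, 0) = 0
Node u (S = 63): V_u = 1/1.03·[0.5067·33.2000 + 0.4933·0.0000] = 16.3314
Node d (S = 29.25): V_d = 1/1.03·[0.5067·0.0000 + 0.4933·0.0000] = 0.0000
Node 0 (S = 45): V_0 = 1/1.03·[0.5067·16.3314 + 0.4933·0.0000] = 8.0336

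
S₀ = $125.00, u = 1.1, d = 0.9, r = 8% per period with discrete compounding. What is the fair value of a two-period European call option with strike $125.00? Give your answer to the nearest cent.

Risk-neutral probability p = (1 + 0.08 − 0.9)/(1.1 − 0.9) = 0.1800/0.2000 = 0.9000
Terminal stock prices: S_uu = 151.3, S_ud = 123.8, S_dd = 101.2
Terminal payoffs (S − K): max(26.25, 0) = 26.25, max(-1.25, 0) = 0, max(-23.75, 0) = 0
Node u (S = 137.5): V_u = 1/1.08·[0.9000·26.2500 + 0.1000·0.0000] = 21.8750
Node d (S = 112.5): V_d = 1/1.08·[0.9000·0.0000 + 0.1000·0.0000] = 0.0000
Node 0 (S = 125): V_0 = 1/1.08·[0.9000·21.8750 + 0.1000·0.0000] = 18.2292

$18.23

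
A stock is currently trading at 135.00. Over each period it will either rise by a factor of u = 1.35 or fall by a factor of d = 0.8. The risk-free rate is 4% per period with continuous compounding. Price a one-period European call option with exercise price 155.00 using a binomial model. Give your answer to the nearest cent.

Risk-neutral probability p = (e^0.04 − 0.8)/(1.35 − 0.8) = 0.2408/0.5500 = 0.4378
Terminal stock prices: S_u = 182.2, S_d = 108
Terminal payoffs (S − K): max(27.25, 0) = 27.25, max(-47, 0) = 0
Node 0 (S = 135): V_0 = e^(−0.04)·[0.4378·27.2500 + 0.5622·0.0000] = 11.4633

11.46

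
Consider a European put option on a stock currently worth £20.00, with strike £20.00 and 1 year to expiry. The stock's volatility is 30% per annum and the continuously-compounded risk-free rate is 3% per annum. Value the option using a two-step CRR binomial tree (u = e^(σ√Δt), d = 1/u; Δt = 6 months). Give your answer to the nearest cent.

CRR parameters: u = e^(σ√Δt) = e^(0.3·√0.5) = 1.2363, d = 1/u = 0.8089
Per-period rate: rΔt = 0.03·0.5 = 0.015, so R = e^0.015 = 1.0151
Risk-neutral probability p = (e^0.015 − 0.8089)/(1.2363 − 0.8089) = 0.2063/0.4275 = 0.4825
Terminal stock prices: S_uu = 30.57, S_ud = 20, S_dd = 13.09
Terminal payoffs (K − S): max(-10.57, 0) = 0, max(0, 0) = 0, max(6.915, 0) = 6.915
Node u (S = 24.73): V_u = e^(−0.015)·[0.4825·0.0000 + 0.5175·0.0000] = 0.0000
Node d (S = 16.18): V_d = e^(−0.015)·[0.4825·0.0000 + 0.5175·6.9150] = 3.5251
Node 0 (S = 20): V_0 = e^(−0.015)·[0.4825·0.0000 + 0.5175·3.5251] = 1.7970

£1.80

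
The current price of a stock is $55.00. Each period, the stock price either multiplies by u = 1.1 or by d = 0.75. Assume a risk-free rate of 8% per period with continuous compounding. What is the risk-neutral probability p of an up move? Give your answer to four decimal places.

Risk-neutral probability p = (e^0.08 − 0.75)/(1.1 − 0.75) = 0.3333/0.3500 = 0.9522

p = 0.9522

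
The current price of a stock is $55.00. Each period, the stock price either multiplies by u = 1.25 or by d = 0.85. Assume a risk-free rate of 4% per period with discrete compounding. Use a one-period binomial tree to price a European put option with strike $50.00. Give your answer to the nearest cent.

Risk-neutral probability p = (1 + 0.04 − 0.85)/(1.25 − 0.85) = 0.1900/0.4000 = 0.4750
Terminal stock prices: S_u = 68.75, S_d = 46.75
Terminal payoffs (K − S): max(-18.75, 0) = 0, max(3.25, 0) = 3.25
Node 0 (S = 55): V_0 = 1/1.04·[0.4750·0.0000 + 0.5250·3.2500] = 1.6406

$1.64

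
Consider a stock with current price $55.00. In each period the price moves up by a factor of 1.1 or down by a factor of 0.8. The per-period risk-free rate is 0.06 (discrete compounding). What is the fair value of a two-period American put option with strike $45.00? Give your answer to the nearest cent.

Risk-neutral probability p = (1 + 0.06 − 0.8)/(1.1 − 0.8) = 0.2600/0.3000 = 0.8667
Terminal stock prices: S_uu = 66.55, S_ud = 48.4, S_dd = 35.2
Terminal payoffs (K − S): max(-21.55, 0) = 0, max(-3.4, 0) = 0, max(9.8, 0) = 9.8
Node u (S = 60.5): continuation = 1/1.06·[0.8667·0.0000 + 0.1333·0.0000] = 0.0000; exercise value = 0.0000 ≤ continuation, so V_u = 0.0000
Node d (S = 44): continuation = 1/1.06·[0.8667·0.0000 + 0.1333·9.8000] = 1.2327; exercise value = 1.0000 ≤ continuation, so V_d = 1.2327
Node 0 (S = 55): continuation = 1/1.06·[0.8667·0.0000 + 0.1333·1.2327] = 0.1551; exercise value = 0.0000 ≤ continuation, so V_0 = 0.1551

$0.16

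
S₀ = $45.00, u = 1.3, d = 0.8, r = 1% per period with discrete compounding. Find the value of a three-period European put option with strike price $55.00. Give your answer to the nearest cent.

Risk-neutral probability p = (1 + 0.01 − 0.8)/(1.3 − 0.8) = 0.2100/0.5000 = 0.4200
Terminal stock prices: S_uuu = 98.87, S_uud = 60.84, S_udd = 37.44, S_ddd = 23.04
Terminal payoffs (K − S): max(-43.87, 0) = 0, max(-5.84, 0) = 0, max(17.56, 0) = 17.56, max(31.96, 0) = 31.96
Node uu (S = 76.05): V_uu = 1/1.01·[0.4200·0.0000 + 0.5800·0.0000] = 0.0000
Node ud (S = 46.8): V_ud = 1/1.01·[0.4200·0.0000 + 0.5800·17.5600] = 10.0840
Node dd (S = 28.8): V_dd = 1/1.01·[0.4200·17.5600 + 0.5800·31.9600] = 25.6554
Node u (S = 58.5): V_u = 1/1.01·[0.4200·0.0000 + 0.5800·10.0840] = 5.7908
Node d (S = 36): V_d = 1/1.01·[0.4200·10.0840 + 0.5800·25.6554] = 18.9262
Node 0 (S = 45): V_0 = 1/1.01·[0.4200·5.7908 + 0.5800·18.9262] = 13.2765

$13.28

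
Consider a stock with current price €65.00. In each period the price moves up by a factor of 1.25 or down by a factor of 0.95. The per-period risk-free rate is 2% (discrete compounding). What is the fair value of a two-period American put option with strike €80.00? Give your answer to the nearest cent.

Risk-neutral probability p = (1 + 0.02 − 0.95)/(1.25 − 0.95) = 0.0700/0.3000 = 0.2333
Terminal stock prices: S_uu = 101.6, S_ud = 77.19, S_dd = 58.66
Terminal payoffs (K − S): max(-21.56, 0) = 0, max(2.812, 0) = 2.812, max(21.34, 0) = 21.34
Node u (S = 81.25): continuation = 1/1.02·[0.2333·0.0000 + 0.7667·2.8125] = 2.1140; exercise value = 0.0000 ≤ continuation, so V_u = 2.1140
Node d (S = 61.75): continuation = 1/1.02·[0.2333·2.8125 + 0.7667·21.3375] = 16.6814; exercise value = 18.2500 > continuation, so V_d = 18.2500 (exercise)
Node 0 (S = 65): continuation = 1/1.02·[0.2333·2.1140 + 0.7667·18.2500] = 14.2009; exercise value = 15.0000 > continuation, so V_0 = 15.0000 (exercise)

€15.00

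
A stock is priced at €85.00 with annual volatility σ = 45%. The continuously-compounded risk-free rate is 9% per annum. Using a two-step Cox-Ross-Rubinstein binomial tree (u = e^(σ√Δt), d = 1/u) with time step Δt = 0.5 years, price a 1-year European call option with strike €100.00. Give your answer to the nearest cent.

CRR parameters: u = e^(σ√Δt) = e^(0.45·√0.5) = 1.3746, d = 1/u = 0.7275
Per-period rate: rΔt = 0.09·0.5 = 0.045, so R = e^0.045 = 1.0460
Risk-neutral probability p = (e^0.045 − 0.7275)/(1.3746 − 0.7275) = 0.3186/0.6472 = 0.4922
Terminal stock prices: S_uu = 160.6, S_ud = 85, S_dd = 44.98
Terminal payoffs (S − K): max(60.62, 0) = 60.62, max(-15, 0) = 0, max(-55.02, 0) = 0
Node u (S = 116.8): V_u = e^(−0.045)·[0.4922·60.6210 + 0.5078·0.0000] = 28.5267
Node d (S = 61.83): V_d = e^(−0.045)·[0.4922·0.0000 + 0.5078·0.0000] = 0.0000
Node 0 (S = 85): V_0 = e^(−0.045)·[0.4922·28.5267 + 0.5078·0.0000] = 13.4240

€13.42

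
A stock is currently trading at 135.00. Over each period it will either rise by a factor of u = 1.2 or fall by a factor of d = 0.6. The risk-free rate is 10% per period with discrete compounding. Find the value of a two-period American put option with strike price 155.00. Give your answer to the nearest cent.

Risk-neutral probability p = (1 + 0.1 − 0.6)/(1.2 − 0.6) = 0.5000/0.6000 = 0.8333
Terminal stock prices: S_uu = 194.4, S_ud = 97.2, S_dd = 48.6
Terminal payoffs (K − S): max(-39.4, 0) = 0, max(57.8, 0) = 57.8, max(106.4, 0) = 106.4
Node u (S = 162): continuation = 1/1.1·[0.8333·0.0000 + 0.1667·57.8000] = 8.7576; exercise value = 0.0000 ≤ continuation, so V_u = 8.7576
Node d (S = 81): continuation = 1/1.1·[0.8333·57.8000 + 0.1667·106.4000] = 59.9091; exercise value = 74.0000 > continuation, so V_d = 74.0000 (exercise)
Node 0 (S = 135): continuation = 1/1.1·[0.8333·8.7576 + 0.1667·74.0000] = 17.8466; exercise value = 20.0000 > continuation, so V_0 = 20.0000 (exercise)

20.00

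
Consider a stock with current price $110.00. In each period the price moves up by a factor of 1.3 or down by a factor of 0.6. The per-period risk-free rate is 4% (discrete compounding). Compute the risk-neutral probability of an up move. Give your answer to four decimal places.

p = 0.6286

Risk-neutral probability p = (1 + 0.04 − 0.6)/(1.3 − 0.6) = 0.4400/0.7000 = 0.6286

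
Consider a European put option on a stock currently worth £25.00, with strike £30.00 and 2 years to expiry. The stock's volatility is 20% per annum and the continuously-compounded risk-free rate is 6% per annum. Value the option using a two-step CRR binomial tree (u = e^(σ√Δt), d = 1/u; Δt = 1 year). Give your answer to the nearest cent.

£3.97

CRR parameters: u = e^(σ√Δt) = e^(0.2·√1) = 1.2214, d = 1/u = 0.8187
Per-period rate: rΔt = 0.06·1 = 0.06, so R = e^0.06 = 1.0618
Risk-neutral probability p = (e^0.06 − 0.8187)/(1.2214 − 0.8187) = 0.2431/0.4027 = 0.6037
Terminal stock prices: S_uu = 37.3, S_ud = 25, S_dd = 16.76
Terminal payoffs (K − S): max(-7.296, 0) = 0, max(5, 0) = 5, max(13.24, 0) = 13.24
Node u (S = 30.54): V_u = e^(−0.06)·[0.6037·0.0000 + 0.3963·5.0000] = 1.8660
Node d (S = 20.47): V_d = e^(−0.06)·[0.6037·5.0000 + 0.3963·13.2420] = 7.7847
Node 0 (S = 25): V_0 = e^(−0.06)·[0.6037·1.8660 + 0.3963·7.7847] = 3.9661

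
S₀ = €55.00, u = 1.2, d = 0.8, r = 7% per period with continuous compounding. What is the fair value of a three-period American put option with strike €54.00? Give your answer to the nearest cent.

Risk-neutral probability p = (e^0.07 − 0.8)/(1.2 − 0.8) = 0.2725/0.4000 = 0.6813
Terminal stock prices: S_uuu = 95.04, S_uud = 63.36, S_udd = 42.24, S_ddd = 28.16
Terminal payoffs (K − S): max(-41.04, 0) = 0, max(-9.36, 0) = 0, max(11.76, 0) = 11.76, max(25.84, 0) = 25.84
Node uu (S = 79.2): continuation = e^(−0.07)·[0.6813·0.0000 + 0.3187·0.0000] = 0.0000; exercise value = 0.0000 ≤ continuation, so V_uu = 0.0000
Node ud (S = 52.8): continuation = e^(−0.07)·[0.6813·0.0000 + 0.3187·11.7600] = 3.4949; exercise value = 1.2000 ≤ continuation, so V_ud = 3.4949
Node dd (S = 35.2): continuation = e^(−0.07)·[0.6813·11.7600 + 0.3187·25.8400] = 15.1493; exercise value = 18.8000 > continuation, so V_dd = 18.8000 (exercise)
Node u (S = 66): continuation = e^(−0.07)·[0.6813·0.0000 + 0.3187·3.4949] = 1.0386; exercise value = 0.0000 ≤ continuation, so V_u = 1.0386
Node d (S = 44): continuation = e^(−0.07)·[0.6813·3.4949 + 0.3187·18.8000] = 7.8070; exercise value = 10.0000 > continuation, so V_d = 10.0000 (exercise)
Node 0 (S = 55): continuation = e^(−0.07)·[0.6813·1.0386 + 0.3187·10.0000] = 3.6315; exercise value = 0.0000 ≤ continuation, so V_0 = 3.6315

€3.63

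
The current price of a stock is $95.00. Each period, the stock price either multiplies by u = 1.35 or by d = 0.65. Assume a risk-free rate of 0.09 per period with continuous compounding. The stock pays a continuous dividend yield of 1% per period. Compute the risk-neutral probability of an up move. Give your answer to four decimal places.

Per-period risk-free factor R = e^0.09 = 1.0942; dividend-adjusted growth = e^(0.09−0.01) = 1.0833.
Risk-neutral probability p = (1.0833 − 0.65)/(1.35 − 0.65) = 0.4333/0.7000 = 0.6190

p = 0.6190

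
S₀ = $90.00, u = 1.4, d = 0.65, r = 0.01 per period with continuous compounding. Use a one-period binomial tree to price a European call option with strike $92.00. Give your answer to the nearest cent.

$16.16

Risk-neutral probability p = (e^0.01 − 0.65)/(1.4 − 0.65) = 0.3601/0.7500 = 0.4801
Terminal stock prices: S_u = 126, S_d = 58.5
Terminal payoffs (S − K): max(34, 0) = 34, max(-33.5, 0) = 0
Node 0 (S = 90): V_0 = e^(−0.01)·[0.4801·34.0000 + 0.5199·0.0000] = 16.1599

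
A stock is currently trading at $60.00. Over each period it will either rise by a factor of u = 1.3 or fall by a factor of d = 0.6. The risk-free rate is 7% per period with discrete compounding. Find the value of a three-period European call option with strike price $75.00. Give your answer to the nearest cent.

Risk-neutral probability p = (1 + 0.07 − 0.6)/(1.3 − 0.6) = 0.4700/0.7000 = 0.6714
Terminal stock prices: S_uuu = 131.8, S_uud = 60.84, S_udd = 28.08, S_ddd = 12.96
Terminal payoffs (S − K): max(56.82, 0) = 56.82, max(-14.16, 0) = 0, max(-46.92, 0) = 0, max(-62.04, 0) = 0
Node uu (S = 101.4): V_uu = 1/1.07·[0.6714·56.8200 + 0.3286·0.0000] = 35.6547
Node ud (S = 46.8): V_ud = 1/1.07·[0.6714·0.0000 + 0.3286·0.0000] = 0.0000
Node dd (S = 21.6): V_dd = 1/1.07·[0.6714·0.0000 + 0.3286·0.0000] = 0.0000
Node u (S = 78): V_u = 1/1.07·[0.6714·35.6547 + 0.3286·0.0000] = 22.3735
Node d (S = 36): V_d = 1/1.07·[0.6714·0.0000 + 0.3286·0.0000] = 0.0000
Node 0 (S = 60): V_0 = 1/1.07·[0.6714·22.3735 + 0.3286·0.0000] = 14.0394

$14.04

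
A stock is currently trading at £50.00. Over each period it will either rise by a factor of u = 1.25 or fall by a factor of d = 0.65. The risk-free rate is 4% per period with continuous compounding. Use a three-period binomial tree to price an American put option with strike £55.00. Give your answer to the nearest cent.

£11.10

Risk-neutral probability p = (e^0.04 − 0.65)/(1.25 − 0.65) = 0.3908/0.6000 = 0.6514
Terminal stock prices: S_uuu = 97.66, S_uud = 50.78, S_udd = 26.41, S_ddd = 13.73
Terminal payoffs (K − S): max(-42.66, 0) = 0, max(4.219, 0) = 4.219, max(28.59, 0) = 28.59, max(41.27, 0) = 41.27
Node uu (S = 78.12): continuation = e^(−0.04)·[0.6514·0.0000 + 0.3486·4.2188] = 1.4132; exercise value = 0.0000 ≤ continuation, so V_uu = 1.4132
Node ud (S = 40.62): continuation = e^(−0.04)·[0.6514·4.2188 + 0.3486·28.5937] = 12.2184; exercise value = 14.3750 > continuation, so V_ud = 14.3750 (exercise)
Node dd (S = 21.13): continuation = e^(−0.04)·[0.6514·28.5937 + 0.3486·41.2687] = 31.7184; exercise value = 33.8750 > continuation, so V_dd = 33.8750 (exercise)
Node u (S = 62.5): continuation = e^(−0.04)·[0.6514·1.4132 + 0.3486·14.3750] = 5.6997; exercise value = 0.0000 ≤ continuation, so V_u = 5.6997
Node d (S = 32.5): continuation = e^(−0.04)·[0.6514·14.3750 + 0.3486·33.8750] = 20.3434; exercise value = 22.5000 > continuation, so V_d = 22.5000 (exercise)
Node 0 (S = 50): continuation = e^(−0.04)·[0.6514·5.6997 + 0.3486·22.5000] = 11.1039; exercise value = 5.0000 ≤ continuation, so V_0 = 11.1039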